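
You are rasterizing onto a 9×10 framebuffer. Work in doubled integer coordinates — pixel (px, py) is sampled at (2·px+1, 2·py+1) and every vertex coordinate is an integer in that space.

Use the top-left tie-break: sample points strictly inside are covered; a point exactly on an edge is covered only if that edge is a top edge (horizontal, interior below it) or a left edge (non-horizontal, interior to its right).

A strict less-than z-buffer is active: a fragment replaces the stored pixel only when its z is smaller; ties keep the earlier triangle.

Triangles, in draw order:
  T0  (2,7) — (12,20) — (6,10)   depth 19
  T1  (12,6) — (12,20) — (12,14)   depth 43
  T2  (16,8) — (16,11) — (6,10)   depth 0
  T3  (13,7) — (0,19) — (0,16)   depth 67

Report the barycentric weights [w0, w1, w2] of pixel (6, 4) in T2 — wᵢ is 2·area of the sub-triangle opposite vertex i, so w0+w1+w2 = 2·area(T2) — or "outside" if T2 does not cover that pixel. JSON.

T0:
  2·area = 22  (B↔C swapped to make it positive)
  edge (2, 7)→(6, 10): d=(4,3) right/bottom  bias=-1
  edge (6, 10)→(12, 20): d=(6,10) right/bottom  bias=-1
  edge (12, 20)→(2, 7): d=(-10,-13) top-left  bias=+0
    (1,2)@(3, 5): e=[-11,0,33] → ·  [on edge]
    (3,6)@(7, 13): e=[9,8,5] → #
    (4,6)@(9, 13): e=[3,-12,31] → ·
    (3,7)@(7, 15): e=[17,20,-15] → ·
    (4,7)@(9, 15): e=[11,0,11] → ·  [on edge]
  covered (1 px):
    · · · · · · · · ·
    · · · · · · · · ·
    · · · · · · · · ·
    · · · · · · · · ·
    · · · · · · · · ·
    · · · · · · · · ·
    · · · # · · · · ·
    · · · · · · · · ·
    · · · · · · · · ·
    · · · · · · · · ·
T1:
  degenerate (2·area = 0) — covers nothing
T2:
  2·area = 30
  edge (16, 8)→(16, 11): d=(0,3) right/bottom  bias=-1
  edge (16, 11)→(6, 10): d=(-10,-1) top-left  bias=+0
  edge (6, 10)→(16, 8): d=(10,-2) top-left  bias=+0
    (5,4)@(11, 9): e=[15,15,0] → #  [on edge]
    (6,4)@(13, 9): e=[9,17,4] → #
    (7,4)@(15, 9): e=[3,19,8] → #
    (8,4)@(17, 9): e=[-3,21,12] → ·
    (0,5)@(1, 11): e=[45,-15,0] → ·  [on edge]
    (5,5)@(11, 11): e=[15,-5,20] → ·
    (6,5)@(13, 11): e=[9,-3,24] → ·
    (7,5)@(15, 11): e=[3,-1,28] → ·
  covered (3 px):
    · · · · · · · · ·
    · · · · · · · · ·
    · · · · · · · · ·
    · · · · · · · · ·
    · · · · · # # # ·
    · · · · · · · · ·
    · · · · · · · · ·
    · · · · · · · · ·
    · · · · · · · · ·
    · · · · · · · · ·
T3:
  2·area = 39
  edge (13, 7)→(0, 19): d=(-13,12) right/bottom  bias=-1
  edge (0, 19)→(0, 16): d=(0,-3) top-left  bias=+0
  edge (0, 16)→(13, 7): d=(13,-9) top-left  bias=+0
    (6,3)@(13, 7): e=[0,39,0] → ·  [on edge]
    (2,6)@(5, 13): e=[18,15,6] → #
    (3,6)@(7, 13): e=[-6,21,24] → ·
    (1,7)@(3, 15): e=[16,9,14] → #
    (2,7)@(5, 15): e=[-8,15,32] → ·
    (0,8)@(1, 17): e=[14,3,22] → #
    (1,8)@(3, 17): e=[-10,9,40] → ·
    (0,9)@(1, 19): e=[-12,3,48] → ·
  covered (3 px):
    · · · · · · · · ·
    · · · · · · · · ·
    · · · · · · · · ·
    · · · · · · · · ·
    · · · · · · · · ·
    · · · · · · · · ·
    · · # · · · · · ·
    · # · · · · · · ·
    # · · · · · · · ·
    · · · · · · · · ·

Answer: [17,4,9]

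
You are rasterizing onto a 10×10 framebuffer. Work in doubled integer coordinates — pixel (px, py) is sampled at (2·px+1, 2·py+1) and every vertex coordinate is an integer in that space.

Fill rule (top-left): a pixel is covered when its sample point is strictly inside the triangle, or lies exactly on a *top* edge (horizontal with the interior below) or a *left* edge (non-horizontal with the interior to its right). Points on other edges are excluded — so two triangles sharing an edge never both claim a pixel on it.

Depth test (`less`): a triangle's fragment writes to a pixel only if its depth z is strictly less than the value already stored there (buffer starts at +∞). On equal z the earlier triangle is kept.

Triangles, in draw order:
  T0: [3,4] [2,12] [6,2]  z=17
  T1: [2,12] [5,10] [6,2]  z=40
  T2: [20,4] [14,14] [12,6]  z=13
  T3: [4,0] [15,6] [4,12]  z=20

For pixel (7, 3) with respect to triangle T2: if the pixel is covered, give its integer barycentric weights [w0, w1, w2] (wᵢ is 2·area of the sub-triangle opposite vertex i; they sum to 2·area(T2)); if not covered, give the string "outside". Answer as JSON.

T0:
  2·area = 22  (B↔C swapped to make it positive)
  edge (3, 4)→(6, 2): d=(3,-2) top-left  bias=+0
  edge (6, 2)→(2, 12): d=(-4,10) right/bottom  bias=-1
  edge (2, 12)→(3, 4): d=(1,-8) top-left  bias=+0
    (2,1)@(5, 3): e=[1,6,15] → X
    (3,1)@(7, 3): e=[5,-14,31] → .
    (1,2)@(3, 5): e=[3,18,1] → X
    (2,2)@(5, 5): e=[7,-2,17] → .
    (1,3)@(3, 7): e=[9,10,3] → X
    (2,3)@(5, 7): e=[13,-10,19] → .
    (1,4)@(3, 9): e=[15,2,5] → X
    (2,4)@(5, 9): e=[19,-18,21] → .
    (1,5)@(3, 11): e=[21,-6,7] → .
  covered (4 px):
    . . . . . . . . . .
    . . X . . . . . . .
    . X . . . . . . . .
    . X . . . . . . . .
    . X . . . . . . . .
    . . . . . . . . . .
    . . . . . . . . . .
    . . . . . . . . . .
    . . . . . . . . . .
    . . . . . . . . . .
T1:
  2·area = 22  (B↔C swapped to make it positive)
  edge (2, 12)→(6, 2): d=(4,-10) top-left  bias=+0
  edge (6, 2)→(5, 10): d=(-1,8) right/bottom  bias=-1
  edge (5, 10)→(2, 12): d=(-3,2) right/bottom  bias=-1
    (2,2)@(5, 5): e=[2,5,15] → X
    (3,2)@(7, 5): e=[22,-11,11] → .
    (2,3)@(5, 7): e=[10,3,9] → X
    (3,3)@(7, 7): e=[30,-13,5] → .
    (2,4)@(5, 9): e=[18,1,3] → X
    (3,4)@(7, 9): e=[38,-15,-1] → .
    (1,5)@(3, 11): e=[6,15,1] → X
    (2,5)@(5, 11): e=[26,-1,-3] → .
    (1,6)@(3, 13): e=[14,13,-5] → .
  covered (4 px):
    . . . . . . . . . .
    . . . . . . . . . .
    . . X . . . . . . .
    . . X . . . . . . .
    . . X . . . . . . .
    . X . . . . . . . .
    . . . . . . . . . .
    . . . . . . . . . .
    . . . . . . . . . .
    . . . . . . . . . .
T2:
  2·area = 68
  edge (20, 4)→(14, 14): d=(-6,10) right/bottom  bias=-1
  edge (14, 14)→(12, 6): d=(-2,-8) top-left  bias=+0
  edge (12, 6)→(20, 4): d=(8,-2) top-left  bias=+0
    (8,2)@(17, 5): e=[24,42,2] → X
    (9,2)@(19, 5): e=[4,58,6] → X
    (6,3)@(13, 7): e=[52,6,10] → X
    (7,3)@(15, 7): e=[32,22,14] → X
    (9,3)@(19, 7): e=[-8,54,22] → .
    (6,4)@(13, 9): e=[40,2,26] → X
    (8,4)@(17, 9): e=[0,34,34] → .  [on edge]
    (6,5)@(13, 11): e=[28,-2,42] → .
    (7,5)@(15, 11): e=[8,14,46] → X
    (8,5)@(17, 11): e=[-12,30,50] → .
    (7,6)@(15, 13): e=[-4,10,62] → .
    (5,9)@(11, 19): e=[0,-34,102] → .  [on edge]
  covered (8 px):
    . . . . . . . . . .
    . . . . . . . . . .
    . . . . . . . . X X
    . . . . . . X X X .
    . . . . . . X X . .
    . . . . . . . X . .
    . . . . . . . . . .
    . . . . . . . . . .
    . . . . . . . . . .
    . . . . . . . . . .
T3:
  2·area = 132
  edge (4, 0)→(15, 6): d=(11,6) right/bottom  bias=-1
  edge (15, 6)→(4, 12): d=(-11,6) right/bottom  bias=-1
  edge (4, 12)→(4, 0): d=(0,-12) top-left  bias=+0
    (2,0)@(5, 1): e=[5,115,12] → X
    (3,0)@(7, 1): e=[-7,103,36] → .
    (2,1)@(5, 3): e=[27,93,12] → X
    (3,1)@(7, 3): e=[15,81,36] → X
    (4,1)@(9, 3): e=[3,69,60] → X
    (5,1)@(11, 3): e=[-9,57,84] → .
    (2,2)@(5, 5): e=[49,71,12] → X
    (5,2)@(11, 5): e=[13,35,84] → X
    (6,2)@(13, 5): e=[1,23,108] → X
    (7,2)@(15, 5): e=[-11,11,132] → .
    (2,3)@(5, 7): e=[71,49,12] → X
    (7,3)@(15, 7): e=[11,-11,132] → .
  covered (18 px):
    . . X . . . . . . .
    . . X X X . . . . .
    . . X X X X X . . .
    . . X X X X X . . .
    . . X X X . . . . .
    . . X . . . . . . .
    . . . . . . . . . .
    . . . . . . . . . .
    . . . . . . . . . .
    . . . . . . . . . .

Answer: [22,14,32]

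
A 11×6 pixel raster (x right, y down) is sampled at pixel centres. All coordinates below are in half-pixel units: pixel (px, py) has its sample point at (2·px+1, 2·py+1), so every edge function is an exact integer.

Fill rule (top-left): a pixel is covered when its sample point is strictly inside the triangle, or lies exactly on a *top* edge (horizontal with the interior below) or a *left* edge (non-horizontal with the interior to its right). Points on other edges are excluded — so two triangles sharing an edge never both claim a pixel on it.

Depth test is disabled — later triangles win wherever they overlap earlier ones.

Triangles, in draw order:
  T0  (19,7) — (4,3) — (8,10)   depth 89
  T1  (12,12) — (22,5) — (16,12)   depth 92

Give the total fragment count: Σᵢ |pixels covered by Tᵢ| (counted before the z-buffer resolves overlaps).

T0:
  2·area = 89  (B↔C swapped to make it positive)
  edge (19, 7)→(8, 10): d=(-11,3) right/bottom  bias=-1
  edge (8, 10)→(4, 3): d=(-4,-7) top-left  bias=+0
  edge (4, 3)→(19, 7): d=(15,4) right/bottom  bias=-1
    (3,2)@(7, 5): e=[58,13,18] → #
    (4,2)@(9, 5): e=[52,27,10] → #
    (5,2)@(11, 5): e=[46,41,2] → #
    (6,2)@(13, 5): e=[40,55,-6] → ·
    (3,3)@(7, 7): e=[36,5,48] → #
    (6,3)@(13, 7): e=[18,47,24] → #
    (7,3)@(15, 7): e=[12,61,16] → #
    (8,3)@(17, 7): e=[6,75,8] → #
    (9,3)@(19, 7): e=[0,89,0] → ·  [on edge]
    (3,4)@(7, 9): e=[14,-3,78] → ·
    (4,4)@(9, 9): e=[8,11,70] → #
    (6,4)@(13, 9): e=[-4,39,54] → ·
  covered (11 px):
    · · · · · · · · · · ·
    · · · · · · · · · · ·
    · · · # # # · · · · ·
    · · · # # # # # # · ·
    · · · · # # · · · · ·
    · · · · · · · · · · ·
T1:
  2·area = 28
  edge (12, 12)→(22, 5): d=(10,-7) top-left  bias=+0
  edge (22, 5)→(16, 12): d=(-6,7) right/bottom  bias=-1
  edge (16, 12)→(12, 12): d=(-4,0) right/bottom  bias=-1
    (8,4)@(17, 9): e=[5,11,12] → #
    (9,4)@(19, 9): e=[19,-3,12] → ·
    (7,5)@(15, 11): e=[11,13,4] → #
    (8,5)@(17, 11): e=[25,-1,4] → ·
  covered (2 px):
    · · · · · · · · · · ·
    · · · · · · · · · · ·
    · · · · · · · · · · ·
    · · · · · · · · · · ·
    · · · · · · · · # · ·
    · · · · · · · # · · ·

Result: 13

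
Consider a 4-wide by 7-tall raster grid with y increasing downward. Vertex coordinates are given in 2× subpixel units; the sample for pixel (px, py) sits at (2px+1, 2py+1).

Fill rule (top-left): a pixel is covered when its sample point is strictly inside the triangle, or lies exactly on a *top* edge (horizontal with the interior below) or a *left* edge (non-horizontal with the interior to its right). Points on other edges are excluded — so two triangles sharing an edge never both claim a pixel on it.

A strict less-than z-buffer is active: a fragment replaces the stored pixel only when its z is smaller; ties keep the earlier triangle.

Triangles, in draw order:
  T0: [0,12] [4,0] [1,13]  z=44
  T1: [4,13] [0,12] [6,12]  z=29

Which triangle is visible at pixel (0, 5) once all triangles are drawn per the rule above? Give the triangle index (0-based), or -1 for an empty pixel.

T0:
  2·area = 16
  edge (0, 12)→(4, 0): d=(4,-12) top-left  bias=+0
  edge (4, 0)→(1, 13): d=(-3,13) right/bottom  bias=-1
  edge (1, 13)→(0, 12): d=(-1,-1) top-left  bias=+0
    (1,1)@(3, 3): e=[0,4,12] → █  [on edge]
    (2,1)@(5, 3): e=[24,-22,14] → ·
    (1,2)@(3, 5): e=[8,-2,10] → ·
    (0,4)@(1, 9): e=[0,12,4] → █  [on edge]
    (1,4)@(3, 9): e=[24,-14,6] → ·
    (0,5)@(1, 11): e=[8,6,2] → █
    (1,5)@(3, 11): e=[32,-20,4] → ·
    (0,6)@(1, 13): e=[16,0,0] → ·  [on edge]
  covered (3 px):
    · · · ·
    · █ · ·
    · · · ·
    · · · ·
    █ · · ·
    █ · · ·
    · · · ·
T1:
  2·area = 6
  edge (4, 13)→(0, 12): d=(-4,-1) top-left  bias=+0
  edge (0, 12)→(6, 12): d=(6,0) top-left  bias=+0
  edge (6, 12)→(4, 13): d=(-2,1) right/bottom  bias=-1
  covered (0 px):
    · · · ·
    · · · ·
    · · · ·
    · · · ·
    · · · ·
    · · · ·
    · · · ·

Z-buffer (winner per pixel, '.' = empty):
  . . . .
  . 0 . .
  . . . .
  . . . .
  0 . . .
  0 . . .
  . . . .

Answer: 0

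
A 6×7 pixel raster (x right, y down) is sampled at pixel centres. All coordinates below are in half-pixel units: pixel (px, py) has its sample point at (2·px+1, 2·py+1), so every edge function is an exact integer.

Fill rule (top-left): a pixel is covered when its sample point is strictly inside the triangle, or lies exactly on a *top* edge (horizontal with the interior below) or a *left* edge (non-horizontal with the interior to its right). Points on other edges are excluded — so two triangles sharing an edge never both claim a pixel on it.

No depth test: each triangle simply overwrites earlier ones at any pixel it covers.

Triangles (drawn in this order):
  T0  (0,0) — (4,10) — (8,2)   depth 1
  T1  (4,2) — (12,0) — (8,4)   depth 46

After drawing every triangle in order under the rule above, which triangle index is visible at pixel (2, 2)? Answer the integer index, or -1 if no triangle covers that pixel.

T0:
  2·area = 72  (B↔C swapped to make it positive)
  edge (0, 0)→(8, 2): d=(8,2) right/bottom  bias=-1
  edge (8, 2)→(4, 10): d=(-4,8) right/bottom  bias=-1
  edge (4, 10)→(0, 0): d=(-4,-10) top-left  bias=+0
    (0,0)@(1, 1): e=[6,60,6] → #
    (1,0)@(3, 1): e=[2,44,26] → #
    (2,0)@(5, 1): e=[-2,28,46] → ·
    (0,1)@(1, 3): e=[22,52,-2] → ·
    (1,1)@(3, 3): e=[18,36,18] → #
    (2,1)@(5, 3): e=[14,20,38] → #
    (3,1)@(7, 3): e=[10,4,58] → #
    (4,1)@(9, 3): e=[6,-12,78] → ·
    (1,2)@(3, 5): e=[34,28,10] → #
    (3,2)@(7, 5): e=[26,-4,50] → ·
    (1,3)@(3, 7): e=[50,20,2] → #
    (3,3)@(7, 7): e=[42,-12,42] → ·
  covered (9 px):
    # # · · · ·
    · # # # · ·
    · # # · · ·
    · # # · · ·
    · · · · · ·
    · · · · · ·
    · · · · · ·
T1:
  2·area = 24
  edge (4, 2)→(12, 0): d=(8,-2) top-left  bias=+0
  edge (12, 0)→(8, 4): d=(-4,4) right/bottom  bias=-1
  edge (8, 4)→(4, 2): d=(-4,-2) top-left  bias=+0
    (4,0)@(9, 1): e=[2,8,14] → #
    (5,0)@(11, 1): e=[6,0,18] → ·  [on edge]
    (3,1)@(7, 3): e=[14,8,2] → #
    (4,1)@(9, 3): e=[18,0,6] → ·  [on edge]
    (3,2)@(7, 5): e=[30,0,-6] → ·  [on edge]
    (2,3)@(5, 7): e=[42,0,-18] → ·  [on edge]
    (1,4)@(3, 9): e=[54,0,-30] → ·  [on edge]
    (0,5)@(1, 11): e=[66,0,-42] → ·  [on edge]
  covered (2 px):
    · · · · # ·
    · · · # · ·
    · · · · · ·
    · · · · · ·
    · · · · · ·
    · · · · · ·
    · · · · · ·

Z-buffer (winner per pixel, '.' = empty):
  0 0 . . 1 .
  . 0 0 1 . .
  . 0 0 . . .
  . 0 0 . . .
  . . . . . .
  . . . . . .
  . . . . . .

Result: 0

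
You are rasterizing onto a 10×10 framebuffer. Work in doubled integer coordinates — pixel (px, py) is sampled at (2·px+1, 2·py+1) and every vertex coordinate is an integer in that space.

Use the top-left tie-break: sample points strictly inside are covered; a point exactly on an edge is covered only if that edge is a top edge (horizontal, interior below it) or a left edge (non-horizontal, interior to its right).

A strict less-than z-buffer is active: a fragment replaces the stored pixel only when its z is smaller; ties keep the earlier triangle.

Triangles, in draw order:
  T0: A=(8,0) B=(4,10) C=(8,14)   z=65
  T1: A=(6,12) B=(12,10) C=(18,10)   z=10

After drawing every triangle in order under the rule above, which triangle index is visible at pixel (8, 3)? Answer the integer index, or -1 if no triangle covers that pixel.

T0:
  2·area = 56  (B↔C swapped to make it positive)
  edge (8, 0)→(8, 14): d=(0,14) right/bottom  bias=-1
  edge (8, 14)→(4, 10): d=(-4,-4) top-left  bias=+0
  edge (4, 10)→(8, 0): d=(4,-10) top-left  bias=+0
    (3,1)@(7, 3): e=[14,40,2] → X
    (4,1)@(9, 3): e=[-14,48,22] → .
    (3,2)@(7, 5): e=[14,32,10] → X
    (4,2)@(9, 5): e=[-14,40,30] → .
    (0,3)@(1, 7): e=[98,0,-42] → .  [on edge]
    (3,3)@(7, 7): e=[14,24,18] → X
    (4,3)@(9, 7): e=[-14,32,38] → .
    (1,4)@(3, 9): e=[70,0,-14] → .  [on edge]
    (2,4)@(5, 9): e=[42,8,6] → X
    (4,4)@(9, 9): e=[-14,24,46] → .
    (2,5)@(5, 11): e=[42,0,14] → X  [on edge]
    (4,5)@(9, 11): e=[-14,16,54] → .
    (3,6)@(7, 13): e=[14,0,42] → X  [on edge]
    (4,7)@(9, 15): e=[-14,0,70] → .  [on edge]
    (5,8)@(11, 17): e=[-42,0,98] → .  [on edge]
    (6,9)@(13, 19): e=[-70,0,126] → .  [on edge]
  covered (8 px):
    . . . . . . . . . .
    . . . X . . . . . .
    . . . X . . . . . .
    . . . X . . . . . .
    . . X X . . . . . .
    . . X X . . . . . .
    . . . X . . . . . .
    . . . . . . . . . .
    . . . . . . . . . .
    . . . . . . . . . .
T1:
  2·area = 12
  edge (6, 12)→(12, 10): d=(6,-2) top-left  bias=+0
  edge (12, 10)→(18, 10): d=(6,0) top-left  bias=+0
  edge (18, 10)→(6, 12): d=(-12,2) right/bottom  bias=-1
    (7,4)@(15, 9): e=[0,-6,18] → .  [on edge]
    (4,5)@(9, 11): e=[0,6,6] → X  [on edge]
    (5,5)@(11, 11): e=[4,6,2] → X
    (6,5)@(13, 11): e=[8,6,-2] → .
    (1,6)@(3, 13): e=[0,18,-6] → .  [on edge]
    (4,6)@(9, 13): e=[12,18,-18] → .
    (5,6)@(11, 13): e=[16,18,-22] → .
  covered (2 px):
    . . . . . . . . . .
    . . . . . . . . . .
    . . . . . . . . . .
    . . . . . . . . . .
    . . . . . . . . . .
    . . . . X X . . . .
    . . . . . . . . . .
    . . . . . . . . . .
    . . . . . . . . . .
    . . . . . . . . . .

Z-buffer (winner per pixel, '.' = empty):
  . . . . . . . . . .
  . . . 0 . . . . . .
  . . . 0 . . . . . .
  . . . 0 . . . . . .
  . . 0 0 . . . . . .
  . . 0 0 1 1 . . . .
  . . . 0 . . . . . .
  . . . . . . . . . .
  . . . . . . . . . .
  . . . . . . . . . .

Result: -1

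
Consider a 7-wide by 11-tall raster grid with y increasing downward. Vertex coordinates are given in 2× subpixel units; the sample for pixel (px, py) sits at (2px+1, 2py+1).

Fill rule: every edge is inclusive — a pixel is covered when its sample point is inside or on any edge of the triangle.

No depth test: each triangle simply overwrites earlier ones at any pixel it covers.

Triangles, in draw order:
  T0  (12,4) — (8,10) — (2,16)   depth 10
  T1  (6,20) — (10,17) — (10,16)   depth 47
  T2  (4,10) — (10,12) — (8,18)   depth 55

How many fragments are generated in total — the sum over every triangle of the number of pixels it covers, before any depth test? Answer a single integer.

T0:
  2·area = 12
  edge (12, 4)→(8, 10): d=(-4,6) inclusive
  edge (8, 10)→(2, 16): d=(-6,6) inclusive
  edge (2, 16)→(12, 4): d=(10,-12) inclusive
    (6,2)@(13, 5): e=[-10,0,22] → .  [on edge]
    (5,3)@(11, 7): e=[-6,0,18] → .  [on edge]
    (4,4)@(9, 9): e=[-2,0,14] → .  [on edge]
    (3,5)@(7, 11): e=[2,0,10] → X  [on edge]
    (4,5)@(9, 11): e=[-10,-12,34] → .
    (2,6)@(5, 13): e=[6,0,6] → X  [on edge]
    (3,6)@(7, 13): e=[-6,-12,30] → .
    (1,7)@(3, 15): e=[10,0,2] → X  [on edge]
    (2,7)@(5, 15): e=[-2,-12,26] → .
    (0,8)@(1, 17): e=[14,0,-2] → .  [on edge]
    (1,8)@(3, 17): e=[2,-12,22] → .
  covered (3 px):
    . . . . . . .
    . . . . . . .
    . . . . . . .
    . . . . . . .
    . . . . . . .
    . . . X . . .
    . . X . . . .
    . X . . . . .
    . . . . . . .
    . . . . . . .
    . . . . . . .
T1:
  2·area = 4  (B↔C swapped to make it positive)
  edge (6, 20)→(10, 16): d=(4,-4) inclusive
  edge (10, 16)→(10, 17): d=(0,1) inclusive
  edge (10, 17)→(6, 20): d=(-4,3) inclusive
    (6,6)@(13, 13): e=[0,-3,7] → .  [on edge]
    (5,7)@(11, 15): e=[0,-1,5] → .  [on edge]
    (4,8)@(9, 17): e=[0,1,3] → X  [on edge]
    (5,8)@(11, 17): e=[8,-1,-3] → .
    (3,9)@(7, 19): e=[0,3,1] → X  [on edge]
    (4,9)@(9, 19): e=[8,1,-5] → .
    (2,10)@(5, 21): e=[0,5,-1] → .  [on edge]
    (3,10)@(7, 21): e=[8,3,-7] → .
  covered (2 px):
    . . . . . . .
    . . . . . . .
    . . . . . . .
    . . . . . . .
    . . . . . . .
    . . . . . . .
    . . . . . . .
    . . . . . . .
    . . . . X . .
    . . . X . . .
    . . . . . . .
T2:
  2·area = 40
  edge (4, 10)→(10, 12): d=(6,2) inclusive
  edge (10, 12)→(8, 18): d=(-2,6) inclusive
  edge (8, 18)→(4, 10): d=(-4,-8) inclusive
    (6,1)@(13, 3): e=[-60,0,100] → .  [on edge]
    (0,4)@(1, 9): e=[0,60,-20] → .  [on edge]
    (5,4)@(11, 9): e=[-20,0,60] → .  [on edge]
    (2,5)@(5, 11): e=[4,32,4] → X
    (3,5)@(7, 11): e=[0,20,20] → X  [on edge]
    (4,5)@(9, 11): e=[-4,8,36] → .
    (2,6)@(5, 13): e=[16,28,-4] → .
    (3,6)@(7, 13): e=[12,16,12] → X
    (4,6)@(9, 13): e=[8,4,28] → X
    (5,6)@(11, 13): e=[4,-8,44] → .
    (6,6)@(13, 13): e=[0,-20,60] → .  [on edge]
    (3,7)@(7, 15): e=[24,12,4] → X
    (4,7)@(9, 15): e=[20,0,20] → X  [on edge]
    (3,10)@(7, 21): e=[60,0,-20] → .  [on edge]
  covered (6 px):
    . . . . . . .
    . . . . . . .
    . . . . . . .
    . . . . . . .
    . . . . . . .
    . . X X . . .
    . . . X X . .
    . . . X X . .
    . . . . . . .
    . . . . . . .
    . . . . . . .

Result: 11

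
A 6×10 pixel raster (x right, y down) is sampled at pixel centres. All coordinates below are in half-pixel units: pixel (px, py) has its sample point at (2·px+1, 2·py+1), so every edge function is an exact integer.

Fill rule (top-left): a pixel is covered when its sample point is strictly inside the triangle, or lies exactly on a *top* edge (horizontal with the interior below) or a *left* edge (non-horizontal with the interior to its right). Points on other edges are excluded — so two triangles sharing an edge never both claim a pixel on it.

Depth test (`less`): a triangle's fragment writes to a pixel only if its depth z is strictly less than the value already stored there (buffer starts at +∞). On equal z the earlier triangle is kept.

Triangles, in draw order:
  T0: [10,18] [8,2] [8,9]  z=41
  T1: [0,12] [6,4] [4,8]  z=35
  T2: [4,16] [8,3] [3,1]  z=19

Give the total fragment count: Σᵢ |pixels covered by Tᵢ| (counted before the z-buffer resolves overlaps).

T0:
  2·area = 14  (B↔C swapped to make it positive)
  edge (10, 18)→(8, 9): d=(-2,-9) top-left  bias=+0
  edge (8, 9)→(8, 2): d=(0,-7) top-left  bias=+0
  edge (8, 2)→(10, 18): d=(2,16) right/bottom  bias=-1
    (4,5)@(9, 11): e=[5,7,2] → X
    (5,5)@(11, 11): e=[23,21,-30] → .
    (4,6)@(9, 13): e=[1,7,6] → X
    (5,6)@(11, 13): e=[19,21,-26] → .
    (4,7)@(9, 15): e=[-3,7,10] → .
  covered (2 px):
    . . . . . .
    . . . . . .
    . . . . . .
    . . . . . .
    . . . . . .
    . . . . X .
    . . . . X .
    . . . . . .
    . . . . . .
    . . . . . .
T1:
  2·area = 8
  edge (0, 12)→(6, 4): d=(6,-8) top-left  bias=+0
  edge (6, 4)→(4, 8): d=(-2,4) right/bottom  bias=-1
  edge (4, 8)→(0, 12): d=(-4,4) right/bottom  bias=-1
    (5,0)@(11, 1): e=[22,-14,0] → .  [on edge]
    (4,1)@(9, 3): e=[18,-10,0] → .  [on edge]
    (3,2)@(7, 5): e=[14,-6,0] → .  [on edge]
    (2,3)@(5, 7): e=[10,-2,0] → .  [on edge]
    (1,4)@(3, 9): e=[6,2,0] → .  [on edge]
    (0,5)@(1, 11): e=[2,6,0] → .  [on edge]
  covered (0 px):
    . . . . . .
    . . . . . .
    . . . . . .
    . . . . . .
    . . . . . .
    . . . . . .
    . . . . . .
    . . . . . .
    . . . . . .
    . . . . . .
T2:
  2·area = 73  (B↔C swapped to make it positive)
  edge (4, 16)→(3, 1): d=(-1,-15) top-left  bias=+0
  edge (3, 1)→(8, 3): d=(5,2) right/bottom  bias=-1
  edge (8, 3)→(4, 16): d=(-4,13) right/bottom  bias=-1
    (1,0)@(3, 1): e=[0,0,73] → .  [on edge]
    (2,1)@(5, 3): e=[28,6,39] → X
    (3,1)@(7, 3): e=[58,2,13] → X
    (4,1)@(9, 3): e=[88,-2,-13] → .
    (2,2)@(5, 5): e=[26,16,31] → X
    (4,2)@(9, 5): e=[86,8,-21] → .
    (2,3)@(5, 7): e=[24,26,23] → X
    (3,3)@(7, 7): e=[54,22,-3] → .
    (2,4)@(5, 9): e=[22,36,15] → X
    (3,4)@(7, 9): e=[52,32,-11] → .
    (2,5)@(5, 11): e=[20,46,7] → X
    (3,5)@(7, 11): e=[50,42,-19] → .
  covered (7 px):
    . . . . . .
    . . X X . .
    . . X X . .
    . . X . . .
    . . X . . .
    . . X . . .
    . . . . . .
    . . . . . .
    . . . . . .
    . . . . . .

Answer: 9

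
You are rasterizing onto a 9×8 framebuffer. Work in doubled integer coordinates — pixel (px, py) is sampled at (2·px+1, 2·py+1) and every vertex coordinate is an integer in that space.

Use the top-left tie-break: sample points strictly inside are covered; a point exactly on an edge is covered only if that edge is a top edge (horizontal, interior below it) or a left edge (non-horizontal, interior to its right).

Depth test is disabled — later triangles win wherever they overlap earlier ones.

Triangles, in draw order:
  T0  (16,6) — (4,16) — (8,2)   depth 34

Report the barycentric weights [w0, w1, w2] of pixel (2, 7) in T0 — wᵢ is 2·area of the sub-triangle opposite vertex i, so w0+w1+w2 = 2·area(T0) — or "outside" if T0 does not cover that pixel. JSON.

T0:
  2·area = 128
  edge (16, 6)→(4, 16): d=(-12,10) right/bottom  bias=-1
  edge (4, 16)→(8, 2): d=(4,-14) top-left  bias=+0
  edge (8, 2)→(16, 6): d=(8,4) right/bottom  bias=-1
    (4,1)@(9, 3): e=[106,18,4] → X
    (5,1)@(11, 3): e=[86,46,-4] → .
    (4,2)@(9, 5): e=[82,26,20] → X
    (5,2)@(11, 5): e=[62,54,12] → X
    (6,2)@(13, 5): e=[42,82,4] → X
    (7,2)@(15, 5): e=[22,110,-4] → .
    (3,3)@(7, 7): e=[78,6,44] → X
    (7,3)@(15, 7): e=[-2,118,12] → .
    (3,4)@(7, 9): e=[54,14,60] → X
    (6,4)@(13, 9): e=[-6,98,36] → .
    (3,5)@(7, 11): e=[30,22,76] → X
    (5,5)@(11, 11): e=[-10,78,60] → .
  covered (16 px):
    . . . . . . . . .
    . . . . X . . . .
    . . . . X X X . .
    . . . X X X X . .
    . . . X X X . . .
    . . . X X . . . .
    . . X X . . . . .
    . . X . . . . . .

Final: [10,116,2]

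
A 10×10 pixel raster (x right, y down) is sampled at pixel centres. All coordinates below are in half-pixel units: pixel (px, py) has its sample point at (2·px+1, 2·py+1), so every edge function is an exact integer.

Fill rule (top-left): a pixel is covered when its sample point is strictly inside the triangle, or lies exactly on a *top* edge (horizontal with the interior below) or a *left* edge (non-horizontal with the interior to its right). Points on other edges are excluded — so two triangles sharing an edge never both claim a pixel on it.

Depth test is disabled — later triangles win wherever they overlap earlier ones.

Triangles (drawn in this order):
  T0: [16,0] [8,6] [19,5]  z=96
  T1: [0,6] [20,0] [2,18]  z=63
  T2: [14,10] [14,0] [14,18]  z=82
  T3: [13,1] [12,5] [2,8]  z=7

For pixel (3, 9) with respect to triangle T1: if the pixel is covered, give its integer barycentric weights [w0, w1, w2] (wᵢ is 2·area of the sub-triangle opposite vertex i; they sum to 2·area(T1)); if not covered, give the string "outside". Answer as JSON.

T0:
  2·area = 58  (B↔C swapped to make it positive)
  edge (16, 0)→(19, 5): d=(3,5) right/bottom  bias=-1
  edge (19, 5)→(8, 6): d=(-11,1) right/bottom  bias=-1
  edge (8, 6)→(16, 0): d=(8,-6) top-left  bias=+0
    (7,0)@(15, 1): e=[8,48,2] → █
    (8,0)@(17, 1): e=[-2,46,14] → ·
    (6,1)@(13, 3): e=[24,28,6] → █
    (8,1)@(17, 3): e=[4,24,30] → █
    (9,1)@(19, 3): e=[-6,22,42] → ·
    (5,2)@(11, 5): e=[40,8,10] → █
    (9,2)@(19, 5): e=[0,0,58] → ·  [on edge]
    (5,3)@(11, 7): e=[46,-14,26] → ·
    (6,3)@(13, 7): e=[36,-16,38] → ·
    (7,3)@(15, 7): e=[26,-18,50] → ·
    (8,3)@(17, 7): e=[16,-20,62] → ·
  covered (8 px):
    · · · · · · · █ · ·
    · · · · · · █ █ █ ·
    · · · · · █ █ █ █ ·
    · · · · · · · · · ·
    · · · · · · · · · ·
    · · · · · · · · · ·
    · · · · · · · · · ·
    · · · · · · · · · ·
    · · · · · · · · · ·
    · · · · · · · · · ·
T1:
  2·area = 252
  edge (0, 6)→(20, 0): d=(20,-6) top-left  bias=+0
  edge (20, 0)→(2, 18): d=(-18,18) right/bottom  bias=-1
  edge (2, 18)→(0, 6): d=(-2,-12) top-left  bias=+0
    (8,0)@(17, 1): e=[2,36,214] → █
    (9,0)@(19, 1): e=[14,0,238] → ·  [on edge]
    (5,1)@(11, 3): e=[6,108,138] → █
    (6,1)@(13, 3): e=[18,72,162] → █
    (7,1)@(15, 3): e=[30,36,186] → █
    (8,1)@(17, 3): e=[42,0,210] → ·  [on edge]
    (2,2)@(5, 5): e=[10,180,62] → █
    (3,2)@(7, 5): e=[22,144,86] → █
    (4,2)@(9, 5): e=[34,108,110] → █
    (7,2)@(15, 5): e=[70,0,182] → ·  [on edge]
    (0,3)@(1, 7): e=[26,216,10] → █
    (1,3)@(3, 7): e=[38,180,34] → █
    (6,3)@(13, 7): e=[98,0,154] → ·  [on edge]
    (5,4)@(11, 9): e=[126,0,126] → ·  [on edge]
    (4,5)@(9, 11): e=[154,0,98] → ·  [on edge]
    (3,6)@(7, 13): e=[182,0,70] → ·  [on edge]
    (2,7)@(5, 15): e=[210,0,42] → ·  [on edge]
    (1,8)@(3, 17): e=[238,0,14] → ·  [on edge]
    (0,9)@(1, 19): e=[266,0,-14] → ·  [on edge]
  covered (27 px):
    · · · · · · · · █ ·
    · · · · · █ █ █ · ·
    · · █ █ █ █ █ · · ·
    █ █ █ █ █ █ · · · ·
    █ █ █ █ █ · · · · ·
    █ █ █ █ · · · · · ·
    · █ █ · · · · · · ·
    · █ · · · · · · · ·
    · · · · · · · · · ·
    · · · · · · · · · ·
T2:
  degenerate (2·area = 0) — covers nothing
T3:
  2·area = 37
  edge (13, 1)→(12, 5): d=(-1,4) right/bottom  bias=-1
  edge (12, 5)→(2, 8): d=(-10,3) right/bottom  bias=-1
  edge (2, 8)→(13, 1): d=(11,-7) top-left  bias=+0
    (6,0)@(13, 1): e=[0,37,0] → ·  [on edge]
    (5,1)@(11, 3): e=[6,23,8] → █
    (6,1)@(13, 3): e=[-2,17,22] → ·
    (3,2)@(7, 5): e=[20,15,2] → █
    (4,2)@(9, 5): e=[12,9,16] → █
    (6,2)@(13, 5): e=[-4,-3,44] → ·
    (2,3)@(5, 7): e=[26,1,10] → █
    (3,3)@(7, 7): e=[18,-5,24] → ·
    (4,3)@(9, 7): e=[10,-11,38] → ·
    (5,3)@(11, 7): e=[2,-17,52] → ·
    (2,4)@(5, 9): e=[24,-19,32] → ·
    (5,4)@(11, 9): e=[0,-37,74] → ·  [on edge]
    (4,8)@(9, 17): e=[0,-111,148] → ·  [on edge]
  covered (5 px):
    · · · · · · · · · ·
    · · · · · █ · · · ·
    · · · █ █ █ · · · ·
    · · █ · · · · · · ·
    · · · · · · · · · ·
    · · · · · · · · · ·
    · · · · · · · · · ·
    · · · · · · · · · ·
    · · · · · · · · · ·
    · · · · · · · · · ·

Answer: "outside"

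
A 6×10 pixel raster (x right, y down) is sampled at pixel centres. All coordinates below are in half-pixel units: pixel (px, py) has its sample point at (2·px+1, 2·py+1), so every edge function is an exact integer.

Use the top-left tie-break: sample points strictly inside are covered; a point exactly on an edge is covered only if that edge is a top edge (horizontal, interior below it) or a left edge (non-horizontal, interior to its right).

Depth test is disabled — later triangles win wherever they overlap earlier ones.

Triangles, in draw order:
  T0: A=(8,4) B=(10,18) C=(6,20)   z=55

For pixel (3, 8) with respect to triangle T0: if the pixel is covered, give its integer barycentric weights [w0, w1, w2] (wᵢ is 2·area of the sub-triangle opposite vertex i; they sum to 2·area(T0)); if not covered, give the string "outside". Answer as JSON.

T0:
  2·area = 60
  edge (8, 4)→(10, 18): d=(2,14) right/bottom  bias=-1
  edge (10, 18)→(6, 20): d=(-4,2) right/bottom  bias=-1
  edge (6, 20)→(8, 4): d=(2,-16) top-left  bias=+0
    (4,5)@(9, 11): e=[0,30,30] → ·  [on edge]
    (3,6)@(7, 13): e=[32,26,2] → █
    (4,6)@(9, 13): e=[4,22,34] → █
    (5,6)@(11, 13): e=[-24,18,66] → ·
    (3,7)@(7, 15): e=[36,18,6] → █
    (5,7)@(11, 15): e=[-20,10,70] → ·
    (3,8)@(7, 17): e=[40,10,10] → █
    (5,8)@(11, 17): e=[-16,2,74] → ·
    (3,9)@(7, 19): e=[44,2,14] → █
    (4,9)@(9, 19): e=[16,-2,46] → ·
  covered (7 px):
    · · · · · ·
    · · · · · ·
    · · · · · ·
    · · · · · ·
    · · · · · ·
    · · · · · ·
    · · · █ █ ·
    · · · █ █ ·
    · · · █ █ ·
    · · · █ · ·

Answer: [10,10,40]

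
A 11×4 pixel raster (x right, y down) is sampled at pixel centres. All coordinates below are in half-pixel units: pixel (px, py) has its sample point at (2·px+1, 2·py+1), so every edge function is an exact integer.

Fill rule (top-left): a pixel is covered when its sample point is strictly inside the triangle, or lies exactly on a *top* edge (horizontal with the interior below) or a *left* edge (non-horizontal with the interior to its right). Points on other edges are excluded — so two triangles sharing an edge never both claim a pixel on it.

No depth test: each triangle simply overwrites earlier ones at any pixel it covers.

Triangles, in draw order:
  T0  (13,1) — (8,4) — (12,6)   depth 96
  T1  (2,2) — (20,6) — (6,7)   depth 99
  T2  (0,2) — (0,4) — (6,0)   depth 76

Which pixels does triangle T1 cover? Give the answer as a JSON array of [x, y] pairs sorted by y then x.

T0:
  2·area = 22  (B↔C swapped to make it positive)
  edge (13, 1)→(12, 6): d=(-1,5) right/bottom  bias=-1
  edge (12, 6)→(8, 4): d=(-4,-2) top-left  bias=+0
  edge (8, 4)→(13, 1): d=(5,-3) top-left  bias=+0
    (6,0)@(13, 1): e=[0,22,0] → .  [on edge]
    (5,1)@(11, 3): e=[8,10,4] → X
    (6,1)@(13, 3): e=[-2,14,10] → .
    (5,2)@(11, 5): e=[6,2,14] → X
    (6,2)@(13, 5): e=[-4,6,20] → .
    (1,3)@(3, 7): e=[44,-22,0] → .  [on edge]
    (5,3)@(11, 7): e=[4,-6,24] → .
  covered (2 px):
    . . . . . . . . . . .
    . . . . . X . . . . .
    . . . . . X . . . . .
    . . . . . . . . . . .
T1:
  2·area = 74
  edge (2, 2)→(20, 6): d=(18,4) right/bottom  bias=-1
  edge (20, 6)→(6, 7): d=(-14,1) right/bottom  bias=-1
  edge (6, 7)→(2, 2): d=(-4,-5) top-left  bias=+0
    (1,1)@(3, 3): e=[14,59,1] → X
    (2,1)@(5, 3): e=[6,57,11] → X
    (3,1)@(7, 3): e=[-2,55,21] → .
    (1,2)@(3, 5): e=[50,31,-7] → .
    (2,2)@(5, 5): e=[42,29,3] → X
    (3,2)@(7, 5): e=[34,27,13] → X
    (4,2)@(9, 5): e=[26,25,23] → X
    (5,2)@(11, 5): e=[18,23,33] → X
    (6,2)@(13, 5): e=[10,21,43] → X
    (7,2)@(15, 5): e=[2,19,53] → X
    (8,2)@(17, 5): e=[-6,17,63] → .
    (2,3)@(5, 7): e=[78,1,-5] → .
  covered (8 px):
    . . . . . . . . . . .
    . X X . . . . . . . .
    . . X X X X X X . . .
    . . . . . . . . . . .
T2:
  2·area = 12  (B↔C swapped to make it positive)
  edge (0, 2)→(6, 0): d=(6,-2) top-left  bias=+0
  edge (6, 0)→(0, 4): d=(-6,4) right/bottom  bias=-1
  edge (0, 4)→(0, 2): d=(0,-2) top-left  bias=+0
    (1,0)@(3, 1): e=[0,6,6] → X  [on edge]
    (2,0)@(5, 1): e=[4,-2,10] → .
    (0,1)@(1, 3): e=[8,2,2] → X
    (1,1)@(3, 3): e=[12,-6,6] → .
    (0,2)@(1, 5): e=[20,-10,2] → .
  covered (2 px):
    . X . . . . . . . . .
    X . . . . . . . . . .
    . . . . . . . . . . .
    . . . . . . . . . . .

Final: [[1,1],[2,1],[2,2],[3,2],[4,2],[5,2],[6,2],[7,2]]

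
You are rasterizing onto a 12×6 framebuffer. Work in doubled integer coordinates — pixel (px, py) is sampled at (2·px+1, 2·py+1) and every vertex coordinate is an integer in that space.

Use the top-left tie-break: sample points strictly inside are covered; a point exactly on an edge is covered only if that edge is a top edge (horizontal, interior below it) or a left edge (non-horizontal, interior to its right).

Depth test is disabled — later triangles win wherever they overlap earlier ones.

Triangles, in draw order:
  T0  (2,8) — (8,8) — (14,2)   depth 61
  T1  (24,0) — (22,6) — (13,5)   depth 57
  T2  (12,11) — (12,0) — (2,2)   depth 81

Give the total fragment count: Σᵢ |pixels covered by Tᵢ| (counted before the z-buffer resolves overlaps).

T0:
  2·area = 36  (B↔C swapped to make it positive)
  edge (2, 8)→(14, 2): d=(12,-6) top-left  bias=+0
  edge (14, 2)→(8, 8): d=(-6,6) right/bottom  bias=-1
  edge (8, 8)→(2, 8): d=(-6,0) right/bottom  bias=-1
    (7,0)@(15, 1): e=[-6,0,42] → .  [on edge]
    (6,1)@(13, 3): e=[6,0,30] → .  [on edge]
    (4,2)@(9, 5): e=[6,12,18] → X
    (5,2)@(11, 5): e=[18,0,18] → .  [on edge]
    (2,3)@(5, 7): e=[6,24,6] → X
    (3,3)@(7, 7): e=[18,12,6] → X
    (4,3)@(9, 7): e=[30,0,6] → .  [on edge]
    (2,4)@(5, 9): e=[30,12,-6] → .
    (3,4)@(7, 9): e=[42,0,-6] → .  [on edge]
    (2,5)@(5, 11): e=[54,0,-18] → .  [on edge]
  covered (3 px):
    . . . . . . . . . . . .
    . . . . . . . . . . . .
    . . . . X . . . . . . .
    . . X X . . . . . . . .
    . . . . . . . . . . . .
    . . . . . . . . . . . .
T1:
  2·area = 56
  edge (24, 0)→(22, 6): d=(-2,6) right/bottom  bias=-1
  edge (22, 6)→(13, 5): d=(-9,-1) top-left  bias=+0
  edge (13, 5)→(24, 0): d=(11,-5) top-left  bias=+0
    (11,0)@(23, 1): e=[4,46,6] → X
    (9,1)@(19, 3): e=[24,24,8] → X
    (10,1)@(21, 3): e=[12,26,18] → X
    (11,1)@(23, 3): e=[0,28,28] → .  [on edge]
    (6,2)@(13, 5): e=[56,0,0] → X  [on edge]
    (7,2)@(15, 5): e=[44,2,10] → X
    (8,2)@(17, 5): e=[32,4,20] → X
    (11,2)@(23, 5): e=[-4,10,50] → .
    (6,3)@(13, 7): e=[52,-18,22] → .
    (7,3)@(15, 7): e=[40,-16,32] → .
    (8,3)@(17, 7): e=[28,-14,42] → .
    (9,3)@(19, 7): e=[16,-12,52] → .
    (10,4)@(21, 9): e=[0,-28,84] → .  [on edge]
  covered (8 px):
    . . . . . . . . . . . X
    . . . . . . . . . X X .
    . . . . . . X X X X X .
    . . . . . . . . . . . .
    . . . . . . . . . . . .
    . . . . . . . . . . . .
T2:
  2·area = 110  (B↔C swapped to make it positive)
  edge (12, 11)→(2, 2): d=(-10,-9) top-left  bias=+0
  edge (2, 2)→(12, 0): d=(10,-2) top-left  bias=+0
  edge (12, 0)→(12, 11): d=(0,11) right/bottom  bias=-1
    (3,0)@(7, 1): e=[55,0,55] → X  [on edge]
    (4,0)@(9, 1): e=[73,4,33] → X
    (5,0)@(11, 1): e=[91,8,11] → X
    (6,0)@(13, 1): e=[109,12,-11] → .
    (2,1)@(5, 3): e=[17,16,77] → X
    (6,1)@(13, 3): e=[89,32,-11] → .
    (2,2)@(5, 5): e=[-3,36,77] → .
    (3,2)@(7, 5): e=[15,40,55] → X
    (6,2)@(13, 5): e=[69,52,-11] → .
    (3,3)@(7, 7): e=[-5,60,55] → .
    (4,3)@(9, 7): e=[13,64,33] → X
    (6,3)@(13, 7): e=[49,72,-11] → .
  covered (13 px):
    . . . X X X . . . . . .
    . . X X X X . . . . . .
    . . . X X X . . . . . .
    . . . . X X . . . . . .
    . . . . . X . . . . . .
    . . . . . . . . . . . .

Result: 24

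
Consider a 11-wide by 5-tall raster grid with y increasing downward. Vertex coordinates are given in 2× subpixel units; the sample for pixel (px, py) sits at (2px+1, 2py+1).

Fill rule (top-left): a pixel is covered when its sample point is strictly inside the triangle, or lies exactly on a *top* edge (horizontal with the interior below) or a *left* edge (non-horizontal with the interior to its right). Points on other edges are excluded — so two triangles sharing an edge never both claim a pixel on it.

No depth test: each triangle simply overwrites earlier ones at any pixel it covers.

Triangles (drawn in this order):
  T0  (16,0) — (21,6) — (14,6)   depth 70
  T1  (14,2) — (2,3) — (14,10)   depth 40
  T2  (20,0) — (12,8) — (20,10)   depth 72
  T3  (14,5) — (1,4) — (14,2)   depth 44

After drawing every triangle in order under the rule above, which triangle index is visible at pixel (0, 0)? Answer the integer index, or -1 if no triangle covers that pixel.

T0:
  2·area = 42
  edge (16, 0)→(21, 6): d=(5,6) right/bottom  bias=-1
  edge (21, 6)→(14, 6): d=(-7,0) right/bottom  bias=-1
  edge (14, 6)→(16, 0): d=(2,-6) top-left  bias=+0
    (7,1)@(15, 3): e=[21,21,0] → #  [on edge]
    (8,1)@(17, 3): e=[9,21,12] → #
    (9,1)@(19, 3): e=[-3,21,24] → ·
    (7,2)@(15, 5): e=[31,7,4] → #
    (9,2)@(19, 5): e=[7,7,28] → #
    (10,2)@(21, 5): e=[-5,7,40] → ·
    (7,3)@(15, 7): e=[41,-7,8] → ·
    (8,3)@(17, 7): e=[29,-7,20] → ·
    (9,3)@(19, 7): e=[17,-7,32] → ·
    (6,4)@(13, 9): e=[63,-21,0] → ·  [on edge]
  covered (5 px):
    · · · · · · · · · · ·
    · · · · · · · # # · ·
    · · · · · · · # # # ·
    · · · · · · · · · · ·
    · · · · · · · · · · ·
T1:
  2·area = 96  (B↔C swapped to make it positive)
  edge (14, 2)→(14, 10): d=(0,8) right/bottom  bias=-1
  edge (14, 10)→(2, 3): d=(-12,-7) top-left  bias=+0
  edge (2, 3)→(14, 2): d=(12,-1) top-left  bias=+0
    (1,1)@(3, 3): e=[88,7,1] → #
    (2,1)@(5, 3): e=[72,21,3] → #
    (3,1)@(7, 3): e=[56,35,5] → #
    (4,1)@(9, 3): e=[40,49,7] → #
    (5,1)@(11, 3): e=[24,63,9] → #
    (6,1)@(13, 3): e=[8,77,11] → #
    (7,1)@(15, 3): e=[-8,91,13] → ·
    (1,2)@(3, 5): e=[88,-17,25] → ·
    (2,2)@(5, 5): e=[72,-3,27] → ·
    (3,2)@(7, 5): e=[56,11,29] → #
    (7,2)@(15, 5): e=[-8,67,37] → ·
    (3,3)@(7, 7): e=[56,-13,53] → ·
  covered (14 px):
    · · · · · · · · · · ·
    · # # # # # # · · · ·
    · · · # # # # · · · ·
    · · · · # # # · · · ·
    · · · · · · # · · · ·
T2:
  2·area = 80  (B↔C swapped to make it positive)
  edge (20, 0)→(20, 10): d=(0,10) right/bottom  bias=-1
  edge (20, 10)→(12, 8): d=(-8,-2) top-left  bias=+0
  edge (12, 8)→(20, 0): d=(8,-8) top-left  bias=+0
    (9,0)@(19, 1): e=[10,70,0] → #  [on edge]
    (10,0)@(21, 1): e=[-10,74,16] → ·
    (8,1)@(17, 3): e=[30,50,0] → #  [on edge]
    (10,1)@(21, 3): e=[-10,58,32] → ·
    (7,2)@(15, 5): e=[50,30,0] → #  [on edge]
    (10,2)@(21, 5): e=[-10,42,48] → ·
    (6,3)@(13, 7): e=[70,10,0] → #  [on edge]
    (10,3)@(21, 7): e=[-10,26,64] → ·
    (5,4)@(11, 9): e=[90,-10,0] → ·  [on edge]
    (6,4)@(13, 9): e=[70,-6,16] → ·
    (7,4)@(15, 9): e=[50,-2,32] → ·
    (8,4)@(17, 9): e=[30,2,48] → #
  covered (12 px):
    · · · · · · · · · # ·
    · · · · · · · · # # ·
    · · · · · · · # # # ·
    · · · · · · # # # # ·
    · · · · · · · · # # ·
T3:
  2·area = 39
  edge (14, 5)→(1, 4): d=(-13,-1) top-left  bias=+0
  edge (1, 4)→(14, 2): d=(13,-2) top-left  bias=+0
  edge (14, 2)→(14, 5): d=(0,3) right/bottom  bias=-1
    (4,1)@(9, 3): e=[21,3,15] → #
    (5,1)@(11, 3): e=[23,7,9] → #
    (6,1)@(13, 3): e=[25,11,3] → #
    (7,1)@(15, 3): e=[27,15,-3] → ·
    (4,2)@(9, 5): e=[-5,29,15] → ·
    (5,2)@(11, 5): e=[-3,33,9] → ·
    (6,2)@(13, 5): e=[-1,37,3] → ·
  covered (3 px):
    · · · · · · · · · · ·
    · · · · # # # · · · ·
    · · · · · · · · · · ·
    · · · · · · · · · · ·
    · · · · · · · · · · ·

Z-buffer (winner per pixel, '.' = empty):
  . . . . . . . . . 2 .
  . 1 1 1 3 3 3 0 2 2 .
  . . . 1 1 1 1 2 2 2 .
  . . . . 1 1 2 2 2 2 .
  . . . . . . 1 . 2 2 .

Final: -1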